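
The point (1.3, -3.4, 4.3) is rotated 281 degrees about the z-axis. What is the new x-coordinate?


Rotation about z-axis: x' = x*cos(theta) - y*sin(theta)
= 1.3 * 0.1908 - -3.4 * -0.9816
= -3.0895


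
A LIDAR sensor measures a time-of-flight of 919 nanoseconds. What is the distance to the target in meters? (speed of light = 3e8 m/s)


tof = 919 ns = 9.19e-07 s
dist = c * tof / 2
= 3e8 * 9.19e-07 / 2
= 137.85 m


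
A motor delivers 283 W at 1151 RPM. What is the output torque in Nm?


omega = 1151 * 2*pi/60 = 120.5324 rad/s
tau = P / omega = 283 / 120.5324
= 2.3479 Nm


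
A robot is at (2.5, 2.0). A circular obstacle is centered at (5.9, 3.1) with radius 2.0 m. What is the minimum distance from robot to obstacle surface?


center_dist = sqrt((2.5-5.9)^2 + (2.0-3.1)^2)
= sqrt(11.56 + 1.21)
= 3.5735
min_dist = center_dist - radius = 3.5735 - 2.0 = 1.5735 m


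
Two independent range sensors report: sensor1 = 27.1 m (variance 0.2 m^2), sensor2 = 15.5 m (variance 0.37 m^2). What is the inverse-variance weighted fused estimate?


w1 = (1/var1) / (1/var1 + 1/var2)
   = 5.0 / (5.0 + 2.7027) = 0.6491
w2 = 1 - w1 = 0.3509
fused = w1*s1 + w2*s2 = 17.5912 + 5.4386
= 23.0298 m


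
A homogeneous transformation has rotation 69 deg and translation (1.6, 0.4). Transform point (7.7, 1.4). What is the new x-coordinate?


x' = cos(theta)*px - sin(theta)*py + tx
= 0.3584*7.7 - 0.9336*1.4 + 1.6
= 3.0524


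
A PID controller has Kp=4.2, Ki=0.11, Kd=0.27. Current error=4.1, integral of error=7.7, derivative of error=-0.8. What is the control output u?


u = Kp*e + Ki*int(e) + Kd*de/dt
= 4.2*4.1 + 0.11*7.7 + 0.27*(-0.8)
= 17.22 + 0.847 + -0.216
= 17.851


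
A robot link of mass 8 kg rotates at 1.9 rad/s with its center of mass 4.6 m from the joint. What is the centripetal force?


F = m * omega^2 * r
= 8 * 1.9^2 * 4.6
= 8 * 3.61 * 4.6
= 132.848 N


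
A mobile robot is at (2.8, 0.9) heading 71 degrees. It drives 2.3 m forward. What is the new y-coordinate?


y_new = y0 + d*sin(theta)
= 0.9 + 2.3*sin(71)
= 0.9 + 2.1747
= 3.0747


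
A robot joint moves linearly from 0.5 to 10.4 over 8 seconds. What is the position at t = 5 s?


s = t/T = 5/8 = 0.625
p(t) = p0 + (pf-p0)*s
= 0.5 + (10.4 - 0.5) * 0.625
= 6.6875


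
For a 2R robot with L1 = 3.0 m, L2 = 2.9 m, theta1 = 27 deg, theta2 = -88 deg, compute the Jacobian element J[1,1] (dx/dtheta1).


J[1,1] = -L1*sin(t1) - L2*sin(t1+t2)
= -3.0*sin(27) - 2.9*sin(-61)
= 1.1744


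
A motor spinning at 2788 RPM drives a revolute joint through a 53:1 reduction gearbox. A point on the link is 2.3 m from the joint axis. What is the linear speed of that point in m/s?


omega_motor = 2788 * 2*pi/60 = 291.9587 rad/s
omega_joint = omega_motor / 53 = 5.5087 rad/s
v = omega_joint * r = 5.5087 * 2.3
= 12.6699 m/s


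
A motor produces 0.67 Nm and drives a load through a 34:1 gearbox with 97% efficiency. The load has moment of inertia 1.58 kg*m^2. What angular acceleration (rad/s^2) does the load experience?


tau_out = tau_motor * N * eta
= 0.67 * 34 * 0.97 = 22.0966 Nm
alpha = tau_out / I = 22.0966 / 1.58
= 13.9852 rad/s^2


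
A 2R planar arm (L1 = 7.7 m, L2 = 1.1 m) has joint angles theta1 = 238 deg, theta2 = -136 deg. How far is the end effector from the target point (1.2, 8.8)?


End effector via forward kinematics:
x = L1*cos(t1) + L2*cos(t1+t2) = -4.3091
y = L1*sin(t1) + L2*sin(t1+t2) = -5.454
Distance to target:
d = sqrt((1.2 - -4.3091)^2 + (8.8 - -5.454)^2)
= sqrt(30.35 + 203.1767)
= 15.2816 m


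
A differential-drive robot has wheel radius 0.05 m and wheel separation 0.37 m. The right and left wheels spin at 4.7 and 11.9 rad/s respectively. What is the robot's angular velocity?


vR = r*wR = 0.05*4.7 = 0.235 m/s
vL = r*wL = 0.05*11.9 = 0.595 m/s
v = (vR+vL)/2 = 0.415 m/s
omega = (vR-vL)/L = -0.973 rad/s
angular velocity = -0.973 rad/s


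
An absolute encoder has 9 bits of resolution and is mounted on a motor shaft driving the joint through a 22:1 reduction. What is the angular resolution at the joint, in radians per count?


counts = 2^9 = 512
effective counts at joint = 512 * 22 = 11264
resolution = 2*pi / 11264
= 5.5781e-04 rad/count


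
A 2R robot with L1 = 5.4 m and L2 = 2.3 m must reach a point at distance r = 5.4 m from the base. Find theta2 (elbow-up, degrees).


cos(theta2) = (r^2 - L1^2 - L2^2) / (2*L1*L2)
cos(theta2) = (29.16 - 29.16 - 5.29) / 24.84
cos(theta2) = -0.212963
theta2 = 102.296 degrees


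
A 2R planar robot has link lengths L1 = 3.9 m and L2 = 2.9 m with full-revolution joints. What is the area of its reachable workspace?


r_max = L1 + L2 = 6.8 m
r_min = |L1 - L2| = 1.0 m
Area = pi*(r_max^2 - r_min^2)
= pi*(46.24 - 1.0)
= pi * 45.24
= 142.1257 m^2


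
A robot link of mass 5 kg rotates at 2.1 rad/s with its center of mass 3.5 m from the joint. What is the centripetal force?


F = m * omega^2 * r
= 5 * 2.1^2 * 3.5
= 5 * 4.41 * 3.5
= 77.175 N


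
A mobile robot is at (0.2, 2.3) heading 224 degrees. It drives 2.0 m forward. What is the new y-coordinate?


y_new = y0 + d*sin(theta)
= 2.3 + 2.0*sin(224)
= 2.3 + -1.3893
= 0.9107


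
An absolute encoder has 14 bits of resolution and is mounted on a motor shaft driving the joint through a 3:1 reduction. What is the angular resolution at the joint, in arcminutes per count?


counts = 2^14 = 16384
effective counts at joint = 16384 * 3 = 49152
resolution = 360*60 / 49152
= 0.4395 arcmin/count


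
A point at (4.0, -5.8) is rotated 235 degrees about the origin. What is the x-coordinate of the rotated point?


x' = x*cos(theta) - y*sin(theta)
cos(235 deg) = -0.5736, sin(235 deg) = -0.8192
x' = 4.0 * -0.5736 - -5.8 * -0.8192
= -2.2943 - 4.7511
= -7.0454


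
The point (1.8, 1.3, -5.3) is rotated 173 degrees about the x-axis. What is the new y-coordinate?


Rotation about x-axis: y' = y*cos(theta) - z*sin(theta)
= 1.3 * -0.9925 - -5.3 * 0.1219
= -0.6444


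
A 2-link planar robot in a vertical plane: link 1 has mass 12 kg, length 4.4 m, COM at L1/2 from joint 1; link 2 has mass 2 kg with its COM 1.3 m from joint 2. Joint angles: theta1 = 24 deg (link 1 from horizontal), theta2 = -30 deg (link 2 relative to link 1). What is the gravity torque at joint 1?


Horizontal distance from joint 1 to link-1 COM:
  x_c1 = (L1/2)*cos(t1) = 2.2 * 0.9135 = 2.0098 m
Horizontal distance from joint 1 to link-2 COM:
  x_c2 = L1*cos(t1) + Lc2*cos(t1+t2)
       = 4.4*0.9135 + 1.3*0.9945 = 5.3125 m
tau1 = m1*g*x_c1 + m2*g*x_c2
     = 12*9.81*2.0098 + 2*9.81*5.3125
     = 236.5937 + 104.2308
     = 340.8245 Nm


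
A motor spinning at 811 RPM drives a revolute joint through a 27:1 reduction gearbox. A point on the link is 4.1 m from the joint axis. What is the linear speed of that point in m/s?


omega_motor = 811 * 2*pi/60 = 84.9277 rad/s
omega_joint = omega_motor / 27 = 3.1455 rad/s
v = omega_joint * r = 3.1455 * 4.1
= 12.8964 m/s


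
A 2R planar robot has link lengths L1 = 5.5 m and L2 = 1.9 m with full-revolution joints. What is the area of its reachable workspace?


r_max = L1 + L2 = 7.4 m
r_min = |L1 - L2| = 3.6 m
Area = pi*(r_max^2 - r_min^2)
= pi*(54.76 - 12.96)
= pi * 41.8
= 131.3186 m^2


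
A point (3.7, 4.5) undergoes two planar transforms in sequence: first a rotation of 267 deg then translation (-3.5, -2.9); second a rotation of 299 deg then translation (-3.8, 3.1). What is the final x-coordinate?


After transform 1:
x1 = cos(267)*3.7 - sin(267)*4.5 + -3.5 = 0.8002
y1 = sin(267)*3.7 + cos(267)*4.5 + -2.9 = -6.8304
After transform 2:
x2 = cos(299)*0.8002 - sin(299)*-6.8304 + -3.8
= -9.3861


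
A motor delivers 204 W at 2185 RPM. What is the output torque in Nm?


omega = 2185 * 2*pi/60 = 228.8127 rad/s
tau = P / omega = 204 / 228.8127
= 0.8916 Nm


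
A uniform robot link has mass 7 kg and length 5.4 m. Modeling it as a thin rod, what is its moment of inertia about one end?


I = (1/3) * m * L^2
= (1/3) * 7 * 5.4^2
= 0.333333 * 7 * 29.16
= 68.04 kg*m^2


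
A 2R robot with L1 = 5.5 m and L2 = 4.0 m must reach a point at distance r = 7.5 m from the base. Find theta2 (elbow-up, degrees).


cos(theta2) = (r^2 - L1^2 - L2^2) / (2*L1*L2)
cos(theta2) = (56.25 - 30.25 - 16.0) / 44.0
cos(theta2) = 0.227273
theta2 = 76.8634 degrees


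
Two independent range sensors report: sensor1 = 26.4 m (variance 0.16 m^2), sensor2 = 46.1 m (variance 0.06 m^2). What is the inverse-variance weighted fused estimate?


w1 = (1/var1) / (1/var1 + 1/var2)
   = 6.25 / (6.25 + 16.6667) = 0.2727
w2 = 1 - w1 = 0.7273
fused = w1*s1 + w2*s2 = 7.2 + 33.5273
= 40.7273 m


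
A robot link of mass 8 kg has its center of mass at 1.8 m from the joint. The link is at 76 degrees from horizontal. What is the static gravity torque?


tau = m*g*L*cos(angle)
= 8 * 9.81 * 1.8 * cos(76 deg)
= 8 * 9.81 * 1.8 * 0.2419
= 34.1749 Nm


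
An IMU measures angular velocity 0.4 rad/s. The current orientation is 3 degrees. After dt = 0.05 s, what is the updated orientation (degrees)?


delta_theta = w * dt = 0.4 * 0.05 = 0.02 rad
= 1.1459 deg
theta_new = 3 + 1.1459 = 4.1459 deg


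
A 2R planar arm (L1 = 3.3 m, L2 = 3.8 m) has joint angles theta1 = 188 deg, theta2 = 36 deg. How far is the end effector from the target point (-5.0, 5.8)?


End effector via forward kinematics:
x = L1*cos(t1) + L2*cos(t1+t2) = -6.0014
y = L1*sin(t1) + L2*sin(t1+t2) = -3.099
Distance to target:
d = sqrt((-5.0 - -6.0014)^2 + (5.8 - -3.099)^2)
= sqrt(1.0028 + 79.1917)
= 8.9551 m


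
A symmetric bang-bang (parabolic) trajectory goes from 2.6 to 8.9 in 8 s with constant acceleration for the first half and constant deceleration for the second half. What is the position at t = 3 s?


Symmetric rest-to-rest: each phase covers (pf-p0)/2 in time T/2. 0.5*a*(T/2)^2 = (pf-p0)/2 => a = 4*(pf-p0)/T^2
a = 4*(8.9-2.6)/8^2 = 0.3938
t = 3 is in the acceleration phase (t <= T/2).
p = p0 + 0.5*a*t^2 = 2.6 + 0.5*0.3938*3^2
= 4.3719


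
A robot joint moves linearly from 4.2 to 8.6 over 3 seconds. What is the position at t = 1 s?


s = t/T = 1/3 = 0.3333
p(t) = p0 + (pf-p0)*s
= 4.2 + (8.6 - 4.2) * 0.3333
= 5.6667


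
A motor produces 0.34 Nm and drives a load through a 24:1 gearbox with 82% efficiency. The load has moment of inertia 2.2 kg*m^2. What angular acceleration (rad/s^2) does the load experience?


tau_out = tau_motor * N * eta
= 0.34 * 24 * 0.82 = 6.6912 Nm
alpha = tau_out / I = 6.6912 / 2.2
= 3.0415 rad/s^2


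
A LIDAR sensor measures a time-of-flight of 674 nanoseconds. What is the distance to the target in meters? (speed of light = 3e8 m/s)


tof = 674 ns = 6.74e-07 s
dist = c * tof / 2
= 3e8 * 6.74e-07 / 2
= 101.1 m


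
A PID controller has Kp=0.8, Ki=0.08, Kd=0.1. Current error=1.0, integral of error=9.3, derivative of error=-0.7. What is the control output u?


u = Kp*e + Ki*int(e) + Kd*de/dt
= 0.8*1.0 + 0.08*9.3 + 0.1*(-0.7)
= 0.8 + 0.744 + -0.07
= 1.474


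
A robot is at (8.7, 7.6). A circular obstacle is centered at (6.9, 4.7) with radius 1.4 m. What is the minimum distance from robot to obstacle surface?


center_dist = sqrt((8.7-6.9)^2 + (7.6-4.7)^2)
= sqrt(3.24 + 8.41)
= 3.4132
min_dist = center_dist - radius = 3.4132 - 1.4 = 2.0132 m


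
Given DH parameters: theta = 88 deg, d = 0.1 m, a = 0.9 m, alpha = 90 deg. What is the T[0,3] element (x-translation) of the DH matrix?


T[0,3] = a * cos(theta)
= 0.9 * cos(88 deg)
= 0.9 * 0.0349
= 0.0314


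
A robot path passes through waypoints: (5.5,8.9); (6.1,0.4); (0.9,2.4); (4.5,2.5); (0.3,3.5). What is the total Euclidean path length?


Segment lengths:
  seg1 = sqrt((0.6)^2 + (-8.5)^2) = 8.5212
  seg2 = sqrt((-5.2)^2 + (2.0)^2) = 5.5714
  seg3 = sqrt((3.6)^2 + (0.1)^2) = 3.6014
  seg4 = sqrt((-4.2)^2 + (1.0)^2) = 4.3174
Total = 22.0113


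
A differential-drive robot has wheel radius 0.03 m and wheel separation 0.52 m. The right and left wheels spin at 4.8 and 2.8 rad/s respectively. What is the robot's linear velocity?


vR = r*wR = 0.03*4.8 = 0.144 m/s
vL = r*wL = 0.03*2.8 = 0.084 m/s
v = (vR+vL)/2 = 0.114 m/s
omega = (vR-vL)/L = 0.1154 rad/s
linear velocity = 0.114 m/s


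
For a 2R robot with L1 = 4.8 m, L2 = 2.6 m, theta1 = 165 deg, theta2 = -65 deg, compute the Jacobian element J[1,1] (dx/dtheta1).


J[1,1] = -L1*sin(t1) - L2*sin(t1+t2)
= -4.8*sin(165) - 2.6*sin(100)
= -3.8028


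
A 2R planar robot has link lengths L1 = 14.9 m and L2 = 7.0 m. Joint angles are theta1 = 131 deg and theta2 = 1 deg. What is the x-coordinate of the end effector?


Convert angles to radians: theta1 = 2.2864, theta2 = 0.0175
x = L1*cos(theta1) + L2*cos(theta1+theta2)
x = -9.7753 + -4.6839
x = -14.4592


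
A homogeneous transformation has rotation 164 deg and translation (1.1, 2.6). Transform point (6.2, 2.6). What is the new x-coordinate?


x' = cos(theta)*px - sin(theta)*py + tx
= -0.9613*6.2 - 0.2756*2.6 + 1.1
= -5.5765


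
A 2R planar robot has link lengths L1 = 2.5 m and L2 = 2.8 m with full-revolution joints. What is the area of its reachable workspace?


r_max = L1 + L2 = 5.3 m
r_min = |L1 - L2| = 0.3 m
Area = pi*(r_max^2 - r_min^2)
= pi*(28.09 - 0.09)
= pi * 28.0
= 87.9646 m^2


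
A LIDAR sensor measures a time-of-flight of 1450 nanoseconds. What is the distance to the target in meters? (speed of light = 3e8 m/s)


tof = 1450 ns = 1.45e-06 s
dist = c * tof / 2
= 3e8 * 1.45e-06 / 2
= 217.5 m


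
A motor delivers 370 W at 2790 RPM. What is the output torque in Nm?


omega = 2790 * 2*pi/60 = 292.1681 rad/s
tau = P / omega = 370 / 292.1681
= 1.2664 Nm


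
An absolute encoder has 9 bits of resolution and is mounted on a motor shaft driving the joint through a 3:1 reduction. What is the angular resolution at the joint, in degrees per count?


counts = 2^9 = 512
effective counts at joint = 512 * 3 = 1536
resolution = 360 / 1536
= 0.2344 deg/count


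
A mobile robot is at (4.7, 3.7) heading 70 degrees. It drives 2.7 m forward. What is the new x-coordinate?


x_new = x0 + d*cos(theta)
= 4.7 + 2.7*cos(70)
= 4.7 + 0.9235
= 5.6235


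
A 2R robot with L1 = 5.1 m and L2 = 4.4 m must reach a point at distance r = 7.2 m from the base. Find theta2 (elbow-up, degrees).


cos(theta2) = (r^2 - L1^2 - L2^2) / (2*L1*L2)
cos(theta2) = (51.84 - 26.01 - 19.36) / 44.88
cos(theta2) = 0.144162
theta2 = 81.7112 degrees


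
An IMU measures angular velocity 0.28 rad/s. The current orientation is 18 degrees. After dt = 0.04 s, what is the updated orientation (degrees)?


delta_theta = w * dt = 0.28 * 0.04 = 0.0112 rad
= 0.6417 deg
theta_new = 18 + 0.6417 = 18.6417 deg


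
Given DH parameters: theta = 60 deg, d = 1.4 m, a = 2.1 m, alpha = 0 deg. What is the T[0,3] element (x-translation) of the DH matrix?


T[0,3] = a * cos(theta)
= 2.1 * cos(60 deg)
= 2.1 * 0.5
= 1.05


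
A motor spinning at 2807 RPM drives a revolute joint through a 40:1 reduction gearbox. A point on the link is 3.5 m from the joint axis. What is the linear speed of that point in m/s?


omega_motor = 2807 * 2*pi/60 = 293.9484 rad/s
omega_joint = omega_motor / 40 = 7.3487 rad/s
v = omega_joint * r = 7.3487 * 3.5
= 25.7205 m/s


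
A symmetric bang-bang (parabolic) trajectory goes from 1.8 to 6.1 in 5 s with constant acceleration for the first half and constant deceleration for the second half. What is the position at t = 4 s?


Symmetric rest-to-rest: each phase covers (pf-p0)/2 in time T/2. 0.5*a*(T/2)^2 = (pf-p0)/2 => a = 4*(pf-p0)/T^2
a = 4*(6.1-1.8)/5^2 = 0.688
t = 4 is in the deceleration phase (t > T/2).
p = pf - 0.5*a*(T-t)^2 = 6.1 - 0.5*0.688*1^2
= 5.756


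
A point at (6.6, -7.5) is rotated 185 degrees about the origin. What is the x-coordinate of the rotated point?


x' = x*cos(theta) - y*sin(theta)
cos(185 deg) = -0.9962, sin(185 deg) = -0.0872
x' = 6.6 * -0.9962 - -7.5 * -0.0872
= -6.5749 - 0.6537
= -7.2286


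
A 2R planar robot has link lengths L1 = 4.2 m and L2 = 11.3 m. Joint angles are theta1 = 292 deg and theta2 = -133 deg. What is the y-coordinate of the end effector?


Convert angles to radians: theta1 = 5.0964, theta2 = -2.3213
y = L1*sin(theta1) + L2*sin(theta1+theta2)
y = -3.8942 + 4.0496
y = 0.1554


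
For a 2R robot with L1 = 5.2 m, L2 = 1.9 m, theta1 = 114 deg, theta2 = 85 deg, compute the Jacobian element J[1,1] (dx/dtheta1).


J[1,1] = -L1*sin(t1) - L2*sin(t1+t2)
= -5.2*sin(114) - 1.9*sin(199)
= -4.1319


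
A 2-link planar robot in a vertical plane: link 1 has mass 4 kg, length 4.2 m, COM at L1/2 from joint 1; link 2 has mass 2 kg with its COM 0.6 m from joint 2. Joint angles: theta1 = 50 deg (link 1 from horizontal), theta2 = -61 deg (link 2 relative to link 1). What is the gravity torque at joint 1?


Horizontal distance from joint 1 to link-1 COM:
  x_c1 = (L1/2)*cos(t1) = 2.1 * 0.6428 = 1.3499 m
Horizontal distance from joint 1 to link-2 COM:
  x_c2 = L1*cos(t1) + Lc2*cos(t1+t2)
       = 4.2*0.6428 + 0.6*0.9816 = 3.2887 m
tau1 = m1*g*x_c1 + m2*g*x_c2
     = 4*9.81*1.3499 + 2*9.81*3.2887
     = 52.9683 + 64.524
     = 117.4923 Nm


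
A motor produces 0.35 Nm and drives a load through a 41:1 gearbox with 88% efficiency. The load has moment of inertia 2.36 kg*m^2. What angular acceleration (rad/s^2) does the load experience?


tau_out = tau_motor * N * eta
= 0.35 * 41 * 0.88 = 12.628 Nm
alpha = tau_out / I = 12.628 / 2.36
= 5.3508 rad/s^2


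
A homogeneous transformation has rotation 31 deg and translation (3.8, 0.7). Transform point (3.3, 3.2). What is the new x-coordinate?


x' = cos(theta)*px - sin(theta)*py + tx
= 0.8572*3.3 - 0.515*3.2 + 3.8
= 4.9805


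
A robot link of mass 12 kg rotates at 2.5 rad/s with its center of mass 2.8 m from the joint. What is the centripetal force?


F = m * omega^2 * r
= 12 * 2.5^2 * 2.8
= 12 * 6.25 * 2.8
= 210.0 N


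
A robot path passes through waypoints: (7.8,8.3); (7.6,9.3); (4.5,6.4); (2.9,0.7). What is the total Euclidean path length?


Segment lengths:
  seg1 = sqrt((-0.2)^2 + (1.0)^2) = 1.0198
  seg2 = sqrt((-3.1)^2 + (-2.9)^2) = 4.245
  seg3 = sqrt((-1.6)^2 + (-5.7)^2) = 5.9203
Total = 11.1851


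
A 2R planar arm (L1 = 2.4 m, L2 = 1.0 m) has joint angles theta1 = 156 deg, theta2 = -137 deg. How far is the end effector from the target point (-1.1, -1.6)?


End effector via forward kinematics:
x = L1*cos(t1) + L2*cos(t1+t2) = -1.247
y = L1*sin(t1) + L2*sin(t1+t2) = 1.3017
Distance to target:
d = sqrt((-1.1 - -1.247)^2 + (-1.6 - 1.3017)^2)
= sqrt(0.0216 + 8.4201)
= 2.9055 m


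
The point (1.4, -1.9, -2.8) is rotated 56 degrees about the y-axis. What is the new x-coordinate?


Rotation about y-axis: x' = x*cos(theta) + z*sin(theta)
= 1.4 * 0.5592 + -2.8 * 0.829
= -1.5384


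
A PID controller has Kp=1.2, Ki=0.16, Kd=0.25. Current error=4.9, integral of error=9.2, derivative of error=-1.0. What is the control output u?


u = Kp*e + Ki*int(e) + Kd*de/dt
= 1.2*4.9 + 0.16*9.2 + 0.25*(-1.0)
= 5.88 + 1.472 + -0.25
= 7.102


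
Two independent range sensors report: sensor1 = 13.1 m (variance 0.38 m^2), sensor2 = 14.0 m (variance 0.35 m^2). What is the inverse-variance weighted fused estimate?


w1 = (1/var1) / (1/var1 + 1/var2)
   = 2.6316 / (2.6316 + 2.8571) = 0.4795
w2 = 1 - w1 = 0.5205
fused = w1*s1 + w2*s2 = 6.2808 + 7.2877
= 13.5685 m


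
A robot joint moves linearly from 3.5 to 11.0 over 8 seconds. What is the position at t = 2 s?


s = t/T = 2/8 = 0.25
p(t) = p0 + (pf-p0)*s
= 3.5 + (11.0 - 3.5) * 0.25
= 5.375


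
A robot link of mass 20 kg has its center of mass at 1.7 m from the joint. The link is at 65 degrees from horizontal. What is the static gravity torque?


tau = m*g*L*cos(angle)
= 20 * 9.81 * 1.7 * cos(65 deg)
= 20 * 9.81 * 1.7 * 0.4226
= 140.9601 Nm


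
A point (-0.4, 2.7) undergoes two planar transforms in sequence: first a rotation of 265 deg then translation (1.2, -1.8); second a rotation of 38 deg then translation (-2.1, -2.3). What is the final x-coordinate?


After transform 1:
x1 = cos(265)*-0.4 - sin(265)*2.7 + 1.2 = 3.9246
y1 = sin(265)*-0.4 + cos(265)*2.7 + -1.8 = -1.6368
After transform 2:
x2 = cos(38)*3.9246 - sin(38)*-1.6368 + -2.1
= 2.0004


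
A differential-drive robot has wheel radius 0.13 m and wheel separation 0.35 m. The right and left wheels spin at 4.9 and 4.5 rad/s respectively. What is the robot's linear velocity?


vR = r*wR = 0.13*4.9 = 0.637 m/s
vL = r*wL = 0.13*4.5 = 0.585 m/s
v = (vR+vL)/2 = 0.611 m/s
omega = (vR-vL)/L = 0.1486 rad/s
linear velocity = 0.611 m/s


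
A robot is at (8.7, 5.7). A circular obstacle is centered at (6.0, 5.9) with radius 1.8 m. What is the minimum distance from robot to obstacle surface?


center_dist = sqrt((8.7-6.0)^2 + (5.7-5.9)^2)
= sqrt(7.29 + 0.04)
= 2.7074
min_dist = center_dist - radius = 2.7074 - 1.8 = 0.9074 m


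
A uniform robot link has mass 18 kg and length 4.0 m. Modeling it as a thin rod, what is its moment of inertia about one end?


I = (1/3) * m * L^2
= (1/3) * 18 * 4.0^2
= 0.333333 * 18 * 16.0
= 96.0 kg*m^2


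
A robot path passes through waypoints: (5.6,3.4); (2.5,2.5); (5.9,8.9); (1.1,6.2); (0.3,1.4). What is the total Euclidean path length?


Segment lengths:
  seg1 = sqrt((-3.1)^2 + (-0.9)^2) = 3.228
  seg2 = sqrt((3.4)^2 + (6.4)^2) = 7.2471
  seg3 = sqrt((-4.8)^2 + (-2.7)^2) = 5.5073
  seg4 = sqrt((-0.8)^2 + (-4.8)^2) = 4.8662
Total = 20.8485


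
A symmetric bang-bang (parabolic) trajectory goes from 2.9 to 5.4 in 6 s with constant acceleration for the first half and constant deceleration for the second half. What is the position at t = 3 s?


Symmetric rest-to-rest: each phase covers (pf-p0)/2 in time T/2. 0.5*a*(T/2)^2 = (pf-p0)/2 => a = 4*(pf-p0)/T^2
a = 4*(5.4-2.9)/6^2 = 0.2778
t = 3 is in the acceleration phase (t <= T/2).
p = p0 + 0.5*a*t^2 = 2.9 + 0.5*0.2778*3^2
= 4.15


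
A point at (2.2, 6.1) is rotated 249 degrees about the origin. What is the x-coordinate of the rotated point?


x' = x*cos(theta) - y*sin(theta)
cos(249 deg) = -0.3584, sin(249 deg) = -0.9336
x' = 2.2 * -0.3584 - 6.1 * -0.9336
= -0.7884 - -5.6948
= 4.9064


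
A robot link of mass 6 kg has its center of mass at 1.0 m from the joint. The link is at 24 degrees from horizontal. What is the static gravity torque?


tau = m*g*L*cos(angle)
= 6 * 9.81 * 1.0 * cos(24 deg)
= 6 * 9.81 * 1.0 * 0.9135
= 53.7713 Nm


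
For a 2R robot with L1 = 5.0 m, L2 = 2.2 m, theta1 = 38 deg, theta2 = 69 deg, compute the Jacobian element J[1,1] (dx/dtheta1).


J[1,1] = -L1*sin(t1) - L2*sin(t1+t2)
= -5.0*sin(38) - 2.2*sin(107)
= -5.1822


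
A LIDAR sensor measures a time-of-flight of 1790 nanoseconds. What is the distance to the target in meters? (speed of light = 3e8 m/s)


tof = 1790 ns = 1.79e-06 s
dist = c * tof / 2
= 3e8 * 1.79e-06 / 2
= 268.5 m


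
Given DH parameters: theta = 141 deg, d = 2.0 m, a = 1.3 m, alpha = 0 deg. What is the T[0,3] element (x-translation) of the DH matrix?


T[0,3] = a * cos(theta)
= 1.3 * cos(141 deg)
= 1.3 * -0.7771
= -1.0103


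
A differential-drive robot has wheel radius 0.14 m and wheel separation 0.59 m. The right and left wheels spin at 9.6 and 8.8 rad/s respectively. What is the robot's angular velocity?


vR = r*wR = 0.14*9.6 = 1.344 m/s
vL = r*wL = 0.14*8.8 = 1.232 m/s
v = (vR+vL)/2 = 1.288 m/s
omega = (vR-vL)/L = 0.1898 rad/s
angular velocity = 0.1898 rad/s


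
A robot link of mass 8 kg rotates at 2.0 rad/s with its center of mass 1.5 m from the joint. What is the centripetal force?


F = m * omega^2 * r
= 8 * 2.0^2 * 1.5
= 8 * 4.0 * 1.5
= 48.0 N


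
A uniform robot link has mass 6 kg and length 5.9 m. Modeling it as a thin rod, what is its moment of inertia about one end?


I = (1/3) * m * L^2
= (1/3) * 6 * 5.9^2
= 0.333333 * 6 * 34.81
= 69.62 kg*m^2


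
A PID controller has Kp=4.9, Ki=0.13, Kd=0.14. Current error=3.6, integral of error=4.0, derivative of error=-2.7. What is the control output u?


u = Kp*e + Ki*int(e) + Kd*de/dt
= 4.9*3.6 + 0.13*4.0 + 0.14*(-2.7)
= 17.64 + 0.52 + -0.378
= 17.782


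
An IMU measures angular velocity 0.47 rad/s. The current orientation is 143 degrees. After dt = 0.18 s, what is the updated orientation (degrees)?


delta_theta = w * dt = 0.47 * 0.18 = 0.0846 rad
= 4.8472 deg
theta_new = 143 + 4.8472 = 147.8472 deg


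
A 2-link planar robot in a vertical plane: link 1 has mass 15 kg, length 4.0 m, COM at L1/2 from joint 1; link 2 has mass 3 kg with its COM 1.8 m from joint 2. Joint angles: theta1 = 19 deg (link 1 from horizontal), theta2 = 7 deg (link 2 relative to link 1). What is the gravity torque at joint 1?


Horizontal distance from joint 1 to link-1 COM:
  x_c1 = (L1/2)*cos(t1) = 2.0 * 0.9455 = 1.891 m
Horizontal distance from joint 1 to link-2 COM:
  x_c2 = L1*cos(t1) + Lc2*cos(t1+t2)
       = 4.0*0.9455 + 1.8*0.8988 = 5.3999 m
tau1 = m1*g*x_c1 + m2*g*x_c2
     = 15*9.81*1.891 + 3*9.81*5.3999
     = 278.2661 + 158.9192
     = 437.1853 Nm


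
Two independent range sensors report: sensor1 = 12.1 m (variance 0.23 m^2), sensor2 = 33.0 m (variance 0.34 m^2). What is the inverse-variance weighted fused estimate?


w1 = (1/var1) / (1/var1 + 1/var2)
   = 4.3478 / (4.3478 + 2.9412) = 0.5965
w2 = 1 - w1 = 0.4035
fused = w1*s1 + w2*s2 = 7.2175 + 13.3158
= 20.5333 m


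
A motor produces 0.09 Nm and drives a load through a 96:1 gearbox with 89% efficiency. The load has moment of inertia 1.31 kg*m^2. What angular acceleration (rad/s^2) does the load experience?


tau_out = tau_motor * N * eta
= 0.09 * 96 * 0.89 = 7.6896 Nm
alpha = tau_out / I = 7.6896 / 1.31
= 5.8699 rad/s^2


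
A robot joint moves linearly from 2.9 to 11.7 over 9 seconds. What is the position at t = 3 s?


s = t/T = 3/9 = 0.3333
p(t) = p0 + (pf-p0)*s
= 2.9 + (11.7 - 2.9) * 0.3333
= 5.8333


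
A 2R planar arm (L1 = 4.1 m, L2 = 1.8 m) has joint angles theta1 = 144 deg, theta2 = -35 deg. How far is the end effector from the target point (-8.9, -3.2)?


End effector via forward kinematics:
x = L1*cos(t1) + L2*cos(t1+t2) = -3.903
y = L1*sin(t1) + L2*sin(t1+t2) = 4.1119
Distance to target:
d = sqrt((-8.9 - -3.903)^2 + (-3.2 - 4.1119)^2)
= sqrt(24.9701 + 53.4632)
= 8.8563 m


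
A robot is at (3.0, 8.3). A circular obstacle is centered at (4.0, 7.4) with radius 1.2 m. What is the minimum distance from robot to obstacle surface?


center_dist = sqrt((3.0-4.0)^2 + (8.3-7.4)^2)
= sqrt(1.0 + 0.81)
= 1.3454
min_dist = center_dist - radius = 1.3454 - 1.2 = 0.1454 m


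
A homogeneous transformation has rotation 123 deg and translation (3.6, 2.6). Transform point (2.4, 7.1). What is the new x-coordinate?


x' = cos(theta)*px - sin(theta)*py + tx
= -0.5446*2.4 - 0.8387*7.1 + 3.6
= -3.6617


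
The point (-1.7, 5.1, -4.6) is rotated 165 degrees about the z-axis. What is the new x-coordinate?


Rotation about z-axis: x' = x*cos(theta) - y*sin(theta)
= -1.7 * -0.9659 - 5.1 * 0.2588
= 0.3221


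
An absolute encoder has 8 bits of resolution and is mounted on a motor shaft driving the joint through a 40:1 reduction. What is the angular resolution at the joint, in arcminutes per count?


counts = 2^8 = 256
effective counts at joint = 256 * 40 = 10240
resolution = 360*60 / 10240
= 2.1094 arcmin/count


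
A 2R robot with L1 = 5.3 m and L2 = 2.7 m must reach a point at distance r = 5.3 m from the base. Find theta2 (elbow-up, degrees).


cos(theta2) = (r^2 - L1^2 - L2^2) / (2*L1*L2)
cos(theta2) = (28.09 - 28.09 - 7.29) / 28.62
cos(theta2) = -0.254717
theta2 = 104.7568 degrees


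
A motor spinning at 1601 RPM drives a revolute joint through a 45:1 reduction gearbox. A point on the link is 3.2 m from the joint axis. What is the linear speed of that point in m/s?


omega_motor = 1601 * 2*pi/60 = 167.6563 rad/s
omega_joint = omega_motor / 45 = 3.7257 rad/s
v = omega_joint * r = 3.7257 * 3.2
= 11.9222 m/s


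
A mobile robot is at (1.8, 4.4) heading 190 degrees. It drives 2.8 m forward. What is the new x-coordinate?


x_new = x0 + d*cos(theta)
= 1.8 + 2.8*cos(190)
= 1.8 + -2.7575
= -0.9575


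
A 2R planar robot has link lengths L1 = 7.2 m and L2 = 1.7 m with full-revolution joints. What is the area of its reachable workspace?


r_max = L1 + L2 = 8.9 m
r_min = |L1 - L2| = 5.5 m
Area = pi*(r_max^2 - r_min^2)
= pi*(79.21 - 30.25)
= pi * 48.96
= 153.8124 m^2


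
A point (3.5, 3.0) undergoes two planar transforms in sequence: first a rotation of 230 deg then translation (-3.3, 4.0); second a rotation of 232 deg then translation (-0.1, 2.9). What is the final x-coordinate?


After transform 1:
x1 = cos(230)*3.5 - sin(230)*3.0 + -3.3 = -3.2516
y1 = sin(230)*3.5 + cos(230)*3.0 + 4.0 = -0.6095
After transform 2:
x2 = cos(232)*-3.2516 - sin(232)*-0.6095 + -0.1
= 1.4216


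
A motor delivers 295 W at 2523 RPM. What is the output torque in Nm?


omega = 2523 * 2*pi/60 = 264.2079 rad/s
tau = P / omega = 295 / 264.2079
= 1.1165 Nm


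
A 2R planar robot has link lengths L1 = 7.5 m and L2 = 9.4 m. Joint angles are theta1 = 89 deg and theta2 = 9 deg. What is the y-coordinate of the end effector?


Convert angles to radians: theta1 = 1.5533, theta2 = 0.1571
y = L1*sin(theta1) + L2*sin(theta1+theta2)
y = 7.4989 + 9.3085
y = 16.8074


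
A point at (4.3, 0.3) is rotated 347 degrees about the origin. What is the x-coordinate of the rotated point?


x' = x*cos(theta) - y*sin(theta)
cos(347 deg) = 0.9744, sin(347 deg) = -0.225
x' = 4.3 * 0.9744 - 0.3 * -0.225
= 4.1898 - -0.0675
= 4.2573


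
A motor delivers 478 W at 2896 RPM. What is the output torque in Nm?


omega = 2896 * 2*pi/60 = 303.2684 rad/s
tau = P / omega = 478 / 303.2684
= 1.5762 Nm


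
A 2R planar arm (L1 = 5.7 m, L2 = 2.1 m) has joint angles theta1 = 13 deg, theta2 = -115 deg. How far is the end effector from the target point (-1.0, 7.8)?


End effector via forward kinematics:
x = L1*cos(t1) + L2*cos(t1+t2) = 5.1173
y = L1*sin(t1) + L2*sin(t1+t2) = -0.7719
Distance to target:
d = sqrt((-1.0 - 5.1173)^2 + (7.8 - -0.7719)^2)
= sqrt(37.4213 + 73.4773)
= 10.5308 m


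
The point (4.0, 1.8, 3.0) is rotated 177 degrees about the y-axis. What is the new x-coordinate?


Rotation about y-axis: x' = x*cos(theta) + z*sin(theta)
= 4.0 * -0.9986 + 3.0 * 0.0523
= -3.8375


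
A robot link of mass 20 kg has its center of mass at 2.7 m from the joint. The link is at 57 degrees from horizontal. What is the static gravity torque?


tau = m*g*L*cos(angle)
= 20 * 9.81 * 2.7 * cos(57 deg)
= 20 * 9.81 * 2.7 * 0.5446
= 288.5171 Nm


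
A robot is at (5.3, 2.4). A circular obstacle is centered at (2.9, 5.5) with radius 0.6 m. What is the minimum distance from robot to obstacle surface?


center_dist = sqrt((5.3-2.9)^2 + (2.4-5.5)^2)
= sqrt(5.76 + 9.61)
= 3.9205
min_dist = center_dist - radius = 3.9205 - 0.6 = 3.3205 m


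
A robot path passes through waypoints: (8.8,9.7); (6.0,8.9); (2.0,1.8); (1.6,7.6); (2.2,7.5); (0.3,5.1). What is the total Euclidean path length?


Segment lengths:
  seg1 = sqrt((-2.8)^2 + (-0.8)^2) = 2.912
  seg2 = sqrt((-4.0)^2 + (-7.1)^2) = 8.1492
  seg3 = sqrt((-0.4)^2 + (5.8)^2) = 5.8138
  seg4 = sqrt((0.6)^2 + (-0.1)^2) = 0.6083
  seg5 = sqrt((-1.9)^2 + (-2.4)^2) = 3.061
Total = 20.5444


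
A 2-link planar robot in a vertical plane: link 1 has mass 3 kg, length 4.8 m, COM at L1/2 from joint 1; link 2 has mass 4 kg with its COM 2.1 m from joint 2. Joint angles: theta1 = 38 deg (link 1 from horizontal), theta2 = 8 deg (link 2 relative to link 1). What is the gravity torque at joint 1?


Horizontal distance from joint 1 to link-1 COM:
  x_c1 = (L1/2)*cos(t1) = 2.4 * 0.788 = 1.8912 m
Horizontal distance from joint 1 to link-2 COM:
  x_c2 = L1*cos(t1) + Lc2*cos(t1+t2)
       = 4.8*0.788 + 2.1*0.6947 = 5.2412 m
tau1 = m1*g*x_c1 + m2*g*x_c2
     = 3*9.81*1.8912 + 4*9.81*5.2412
     = 55.6588 + 205.666
     = 261.3248 Nm


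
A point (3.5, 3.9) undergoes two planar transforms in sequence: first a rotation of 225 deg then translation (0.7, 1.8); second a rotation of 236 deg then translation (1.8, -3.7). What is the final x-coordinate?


After transform 1:
x1 = cos(225)*3.5 - sin(225)*3.9 + 0.7 = 0.9828
y1 = sin(225)*3.5 + cos(225)*3.9 + 1.8 = -3.4326
After transform 2:
x2 = cos(236)*0.9828 - sin(236)*-3.4326 + 1.8
= -1.5953


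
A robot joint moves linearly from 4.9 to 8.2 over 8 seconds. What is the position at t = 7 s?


s = t/T = 7/8 = 0.875
p(t) = p0 + (pf-p0)*s
= 4.9 + (8.2 - 4.9) * 0.875
= 7.7875


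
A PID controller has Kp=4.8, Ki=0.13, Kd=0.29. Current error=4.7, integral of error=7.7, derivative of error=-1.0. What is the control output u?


u = Kp*e + Ki*int(e) + Kd*de/dt
= 4.8*4.7 + 0.13*7.7 + 0.29*(-1.0)
= 22.56 + 1.001 + -0.29
= 23.271


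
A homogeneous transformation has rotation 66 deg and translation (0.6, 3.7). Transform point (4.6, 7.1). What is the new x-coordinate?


x' = cos(theta)*px - sin(theta)*py + tx
= 0.4067*4.6 - 0.9135*7.1 + 0.6
= -4.0152


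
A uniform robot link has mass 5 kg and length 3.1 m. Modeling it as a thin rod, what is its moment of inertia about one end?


I = (1/3) * m * L^2
= (1/3) * 5 * 3.1^2
= 0.333333 * 5 * 9.61
= 16.0167 kg*m^2


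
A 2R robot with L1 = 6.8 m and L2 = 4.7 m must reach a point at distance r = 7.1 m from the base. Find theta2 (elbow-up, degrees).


cos(theta2) = (r^2 - L1^2 - L2^2) / (2*L1*L2)
cos(theta2) = (50.41 - 46.24 - 22.09) / 63.92
cos(theta2) = -0.28035
theta2 = 106.2811 degrees


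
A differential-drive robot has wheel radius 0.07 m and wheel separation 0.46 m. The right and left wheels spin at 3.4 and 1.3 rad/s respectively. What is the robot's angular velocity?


vR = r*wR = 0.07*3.4 = 0.238 m/s
vL = r*wL = 0.07*1.3 = 0.091 m/s
v = (vR+vL)/2 = 0.1645 m/s
omega = (vR-vL)/L = 0.3196 rad/s
angular velocity = 0.3196 rad/s


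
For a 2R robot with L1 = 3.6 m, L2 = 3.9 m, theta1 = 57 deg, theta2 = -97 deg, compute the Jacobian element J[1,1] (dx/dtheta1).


J[1,1] = -L1*sin(t1) - L2*sin(t1+t2)
= -3.6*sin(57) - 3.9*sin(-40)
= -0.5123


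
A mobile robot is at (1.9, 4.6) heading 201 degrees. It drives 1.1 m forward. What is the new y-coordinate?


y_new = y0 + d*sin(theta)
= 4.6 + 1.1*sin(201)
= 4.6 + -0.3942
= 4.2058


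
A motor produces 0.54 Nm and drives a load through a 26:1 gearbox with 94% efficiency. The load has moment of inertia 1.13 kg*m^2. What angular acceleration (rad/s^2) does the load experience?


tau_out = tau_motor * N * eta
= 0.54 * 26 * 0.94 = 13.1976 Nm
alpha = tau_out / I = 13.1976 / 1.13
= 11.6793 rad/s^2


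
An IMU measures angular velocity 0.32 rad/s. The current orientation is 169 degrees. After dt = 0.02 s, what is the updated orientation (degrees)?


delta_theta = w * dt = 0.32 * 0.02 = 0.0064 rad
= 0.3667 deg
theta_new = 169 + 0.3667 = 169.3667 deg


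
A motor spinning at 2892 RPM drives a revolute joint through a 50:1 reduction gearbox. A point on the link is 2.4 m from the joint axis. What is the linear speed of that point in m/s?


omega_motor = 2892 * 2*pi/60 = 302.8495 rad/s
omega_joint = omega_motor / 50 = 6.057 rad/s
v = omega_joint * r = 6.057 * 2.4
= 14.5368 m/s


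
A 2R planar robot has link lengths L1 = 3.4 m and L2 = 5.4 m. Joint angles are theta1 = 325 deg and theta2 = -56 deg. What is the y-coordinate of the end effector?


Convert angles to radians: theta1 = 5.6723, theta2 = -0.9774
y = L1*sin(theta1) + L2*sin(theta1+theta2)
y = -1.9502 + -5.3992
y = -7.3493


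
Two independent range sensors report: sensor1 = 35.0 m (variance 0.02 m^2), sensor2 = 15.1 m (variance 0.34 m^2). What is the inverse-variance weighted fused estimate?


w1 = (1/var1) / (1/var1 + 1/var2)
   = 50.0 / (50.0 + 2.9412) = 0.9444
w2 = 1 - w1 = 0.0556
fused = w1*s1 + w2*s2 = 33.0556 + 0.8389
= 33.8944 m


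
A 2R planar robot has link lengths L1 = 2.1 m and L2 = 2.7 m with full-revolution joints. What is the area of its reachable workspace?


r_max = L1 + L2 = 4.8 m
r_min = |L1 - L2| = 0.6 m
Area = pi*(r_max^2 - r_min^2)
= pi*(23.04 - 0.36)
= pi * 22.68
= 71.2513 m^2


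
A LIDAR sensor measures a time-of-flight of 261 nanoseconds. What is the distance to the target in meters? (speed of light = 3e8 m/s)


tof = 261 ns = 2.61e-07 s
dist = c * tof / 2
= 3e8 * 2.61e-07 / 2
= 39.15 m


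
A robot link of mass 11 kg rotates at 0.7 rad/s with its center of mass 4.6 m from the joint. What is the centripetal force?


F = m * omega^2 * r
= 11 * 0.7^2 * 4.6
= 11 * 0.49 * 4.6
= 24.794 N


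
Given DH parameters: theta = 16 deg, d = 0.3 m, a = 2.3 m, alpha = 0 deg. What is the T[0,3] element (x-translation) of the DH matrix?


T[0,3] = a * cos(theta)
= 2.3 * cos(16 deg)
= 2.3 * 0.9613
= 2.2109


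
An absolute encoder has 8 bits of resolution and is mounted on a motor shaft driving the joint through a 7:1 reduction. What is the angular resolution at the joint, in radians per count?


counts = 2^8 = 256
effective counts at joint = 256 * 7 = 1792
resolution = 2*pi / 1792
= 0.0035 rad/count


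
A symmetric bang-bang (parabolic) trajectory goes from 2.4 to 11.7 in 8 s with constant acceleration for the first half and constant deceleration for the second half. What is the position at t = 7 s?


Symmetric rest-to-rest: each phase covers (pf-p0)/2 in time T/2. 0.5*a*(T/2)^2 = (pf-p0)/2 => a = 4*(pf-p0)/T^2
a = 4*(11.7-2.4)/8^2 = 0.5812
t = 7 is in the deceleration phase (t > T/2).
p = pf - 0.5*a*(T-t)^2 = 11.7 - 0.5*0.5812*1^2
= 11.4094


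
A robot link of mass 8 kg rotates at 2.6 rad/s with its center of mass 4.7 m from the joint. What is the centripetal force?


F = m * omega^2 * r
= 8 * 2.6^2 * 4.7
= 8 * 6.76 * 4.7
= 254.176 N


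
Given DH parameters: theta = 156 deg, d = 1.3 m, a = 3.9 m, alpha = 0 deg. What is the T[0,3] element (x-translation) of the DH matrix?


T[0,3] = a * cos(theta)
= 3.9 * cos(156 deg)
= 3.9 * -0.9135
= -3.5628


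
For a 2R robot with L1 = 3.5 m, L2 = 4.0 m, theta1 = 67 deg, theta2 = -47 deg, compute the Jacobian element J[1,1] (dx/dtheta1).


J[1,1] = -L1*sin(t1) - L2*sin(t1+t2)
= -3.5*sin(67) - 4.0*sin(20)
= -4.5898


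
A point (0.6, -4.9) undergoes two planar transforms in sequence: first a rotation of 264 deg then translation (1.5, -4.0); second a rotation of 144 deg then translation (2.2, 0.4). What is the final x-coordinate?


After transform 1:
x1 = cos(264)*0.6 - sin(264)*-4.9 + 1.5 = -3.4359
y1 = sin(264)*0.6 + cos(264)*-4.9 + -4.0 = -4.0845
After transform 2:
x2 = cos(144)*-3.4359 - sin(144)*-4.0845 + 2.2
= 7.3805


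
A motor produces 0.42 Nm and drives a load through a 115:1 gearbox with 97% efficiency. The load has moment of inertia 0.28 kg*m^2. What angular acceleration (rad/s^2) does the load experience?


tau_out = tau_motor * N * eta
= 0.42 * 115 * 0.97 = 46.851 Nm
alpha = tau_out / I = 46.851 / 0.28
= 167.325 rad/s^2


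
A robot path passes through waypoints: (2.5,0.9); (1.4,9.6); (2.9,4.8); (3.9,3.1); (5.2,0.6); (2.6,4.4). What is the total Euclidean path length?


Segment lengths:
  seg1 = sqrt((-1.1)^2 + (8.7)^2) = 8.7693
  seg2 = sqrt((1.5)^2 + (-4.8)^2) = 5.0289
  seg3 = sqrt((1.0)^2 + (-1.7)^2) = 1.9723
  seg4 = sqrt((1.3)^2 + (-2.5)^2) = 2.8178
  seg5 = sqrt((-2.6)^2 + (3.8)^2) = 4.6043
Total = 23.1926


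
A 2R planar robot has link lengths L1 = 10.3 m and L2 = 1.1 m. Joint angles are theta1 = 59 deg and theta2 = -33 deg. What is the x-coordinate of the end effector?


Convert angles to radians: theta1 = 1.0297, theta2 = -0.576
x = L1*cos(theta1) + L2*cos(theta1+theta2)
x = 5.3049 + 0.9887
x = 6.2936


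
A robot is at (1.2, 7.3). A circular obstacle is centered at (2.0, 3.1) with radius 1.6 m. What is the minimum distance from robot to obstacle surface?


center_dist = sqrt((1.2-2.0)^2 + (7.3-3.1)^2)
= sqrt(0.64 + 17.64)
= 4.2755
min_dist = center_dist - radius = 4.2755 - 1.6 = 2.6755 m


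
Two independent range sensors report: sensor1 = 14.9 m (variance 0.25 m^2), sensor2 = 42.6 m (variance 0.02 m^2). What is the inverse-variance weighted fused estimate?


w1 = (1/var1) / (1/var1 + 1/var2)
   = 4.0 / (4.0 + 50.0) = 0.0741
w2 = 1 - w1 = 0.9259
fused = w1*s1 + w2*s2 = 1.1037 + 39.4444
= 40.5481 m
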